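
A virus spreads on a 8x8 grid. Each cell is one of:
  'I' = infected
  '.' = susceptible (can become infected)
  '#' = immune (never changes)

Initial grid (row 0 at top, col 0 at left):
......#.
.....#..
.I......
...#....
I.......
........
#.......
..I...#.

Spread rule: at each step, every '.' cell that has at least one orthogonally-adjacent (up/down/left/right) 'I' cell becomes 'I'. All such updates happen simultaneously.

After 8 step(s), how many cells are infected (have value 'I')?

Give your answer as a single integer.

Answer: 59

Derivation:
Step 0 (initial): 3 infected
Step 1: +10 new -> 13 infected
Step 2: +12 new -> 25 infected
Step 3: +8 new -> 33 infected
Step 4: +7 new -> 40 infected
Step 5: +6 new -> 46 infected
Step 6: +7 new -> 53 infected
Step 7: +5 new -> 58 infected
Step 8: +1 new -> 59 infected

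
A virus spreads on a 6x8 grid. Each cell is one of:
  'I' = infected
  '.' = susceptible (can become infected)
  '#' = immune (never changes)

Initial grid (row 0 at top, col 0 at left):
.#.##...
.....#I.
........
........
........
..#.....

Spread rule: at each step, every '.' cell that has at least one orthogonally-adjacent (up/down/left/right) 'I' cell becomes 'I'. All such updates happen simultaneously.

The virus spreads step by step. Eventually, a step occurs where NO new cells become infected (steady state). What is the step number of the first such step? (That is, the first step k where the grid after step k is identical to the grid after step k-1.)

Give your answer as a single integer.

Step 0 (initial): 1 infected
Step 1: +3 new -> 4 infected
Step 2: +5 new -> 9 infected
Step 3: +4 new -> 13 infected
Step 4: +6 new -> 19 infected
Step 5: +6 new -> 25 infected
Step 6: +5 new -> 30 infected
Step 7: +6 new -> 36 infected
Step 8: +3 new -> 39 infected
Step 9: +3 new -> 42 infected
Step 10: +1 new -> 43 infected
Step 11: +0 new -> 43 infected

Answer: 11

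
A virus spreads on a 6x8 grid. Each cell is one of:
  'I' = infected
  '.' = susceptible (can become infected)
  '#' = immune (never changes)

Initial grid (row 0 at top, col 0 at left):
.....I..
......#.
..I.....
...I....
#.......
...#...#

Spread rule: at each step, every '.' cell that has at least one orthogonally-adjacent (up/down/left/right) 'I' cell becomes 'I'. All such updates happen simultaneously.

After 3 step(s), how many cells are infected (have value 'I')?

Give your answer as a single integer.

Answer: 35

Derivation:
Step 0 (initial): 3 infected
Step 1: +9 new -> 12 infected
Step 2: +13 new -> 25 infected
Step 3: +10 new -> 35 infected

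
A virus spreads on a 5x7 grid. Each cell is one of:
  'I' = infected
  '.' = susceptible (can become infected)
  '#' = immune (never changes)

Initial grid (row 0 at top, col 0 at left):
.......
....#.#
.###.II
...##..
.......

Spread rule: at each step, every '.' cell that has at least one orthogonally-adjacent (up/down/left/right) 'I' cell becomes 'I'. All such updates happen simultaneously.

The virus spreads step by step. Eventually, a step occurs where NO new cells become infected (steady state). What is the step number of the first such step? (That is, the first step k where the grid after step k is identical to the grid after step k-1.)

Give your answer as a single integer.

Step 0 (initial): 2 infected
Step 1: +4 new -> 6 infected
Step 2: +3 new -> 9 infected
Step 3: +3 new -> 12 infected
Step 4: +2 new -> 14 infected
Step 5: +3 new -> 17 infected
Step 6: +4 new -> 21 infected
Step 7: +4 new -> 25 infected
Step 8: +2 new -> 27 infected
Step 9: +1 new -> 28 infected
Step 10: +0 new -> 28 infected

Answer: 10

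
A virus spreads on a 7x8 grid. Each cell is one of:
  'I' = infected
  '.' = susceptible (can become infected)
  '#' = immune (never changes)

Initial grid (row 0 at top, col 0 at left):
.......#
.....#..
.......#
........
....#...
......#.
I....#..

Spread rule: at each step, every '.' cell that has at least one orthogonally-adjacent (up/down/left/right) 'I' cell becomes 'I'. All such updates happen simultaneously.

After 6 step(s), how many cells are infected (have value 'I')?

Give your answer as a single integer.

Answer: 25

Derivation:
Step 0 (initial): 1 infected
Step 1: +2 new -> 3 infected
Step 2: +3 new -> 6 infected
Step 3: +4 new -> 10 infected
Step 4: +5 new -> 15 infected
Step 5: +5 new -> 20 infected
Step 6: +5 new -> 25 infected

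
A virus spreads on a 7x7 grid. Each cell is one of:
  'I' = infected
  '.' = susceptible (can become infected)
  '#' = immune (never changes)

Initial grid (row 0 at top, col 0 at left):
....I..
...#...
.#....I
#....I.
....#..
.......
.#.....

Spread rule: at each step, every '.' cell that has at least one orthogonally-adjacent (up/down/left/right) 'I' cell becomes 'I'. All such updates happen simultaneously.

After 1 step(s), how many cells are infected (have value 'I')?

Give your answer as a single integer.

Step 0 (initial): 3 infected
Step 1: +8 new -> 11 infected

Answer: 11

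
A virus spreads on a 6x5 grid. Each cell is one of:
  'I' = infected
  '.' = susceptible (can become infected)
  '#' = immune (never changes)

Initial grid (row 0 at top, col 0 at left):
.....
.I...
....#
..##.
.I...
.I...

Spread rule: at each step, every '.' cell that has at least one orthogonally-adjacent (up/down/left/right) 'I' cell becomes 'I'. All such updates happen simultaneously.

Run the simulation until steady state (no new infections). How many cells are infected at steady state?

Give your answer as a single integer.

Answer: 27

Derivation:
Step 0 (initial): 3 infected
Step 1: +9 new -> 12 infected
Step 2: +8 new -> 20 infected
Step 3: +5 new -> 25 infected
Step 4: +2 new -> 27 infected
Step 5: +0 new -> 27 infected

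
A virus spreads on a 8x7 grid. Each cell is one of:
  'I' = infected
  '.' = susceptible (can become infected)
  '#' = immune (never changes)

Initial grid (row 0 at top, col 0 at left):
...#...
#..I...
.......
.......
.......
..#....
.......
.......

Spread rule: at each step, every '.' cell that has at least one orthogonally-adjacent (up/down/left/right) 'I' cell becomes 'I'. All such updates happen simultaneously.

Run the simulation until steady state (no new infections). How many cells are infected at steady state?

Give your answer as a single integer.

Answer: 53

Derivation:
Step 0 (initial): 1 infected
Step 1: +3 new -> 4 infected
Step 2: +7 new -> 11 infected
Step 3: +8 new -> 19 infected
Step 4: +9 new -> 28 infected
Step 5: +6 new -> 34 infected
Step 6: +7 new -> 41 infected
Step 7: +6 new -> 47 infected
Step 8: +4 new -> 51 infected
Step 9: +2 new -> 53 infected
Step 10: +0 new -> 53 infected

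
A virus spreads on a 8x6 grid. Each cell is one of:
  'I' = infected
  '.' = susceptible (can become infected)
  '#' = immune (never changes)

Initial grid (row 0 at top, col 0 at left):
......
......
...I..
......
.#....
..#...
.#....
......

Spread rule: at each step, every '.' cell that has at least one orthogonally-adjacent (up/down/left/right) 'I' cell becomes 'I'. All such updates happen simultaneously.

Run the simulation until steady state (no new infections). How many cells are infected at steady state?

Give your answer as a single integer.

Answer: 45

Derivation:
Step 0 (initial): 1 infected
Step 1: +4 new -> 5 infected
Step 2: +8 new -> 13 infected
Step 3: +10 new -> 23 infected
Step 4: +7 new -> 30 infected
Step 5: +6 new -> 36 infected
Step 6: +4 new -> 40 infected
Step 7: +4 new -> 44 infected
Step 8: +1 new -> 45 infected
Step 9: +0 new -> 45 infected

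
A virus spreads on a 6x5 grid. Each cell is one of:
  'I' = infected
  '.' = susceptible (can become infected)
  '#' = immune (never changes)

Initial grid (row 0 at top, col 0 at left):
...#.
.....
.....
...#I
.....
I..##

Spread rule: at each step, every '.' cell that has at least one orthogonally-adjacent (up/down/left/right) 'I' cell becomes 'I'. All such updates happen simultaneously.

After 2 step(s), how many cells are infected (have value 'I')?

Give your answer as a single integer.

Answer: 12

Derivation:
Step 0 (initial): 2 infected
Step 1: +4 new -> 6 infected
Step 2: +6 new -> 12 infected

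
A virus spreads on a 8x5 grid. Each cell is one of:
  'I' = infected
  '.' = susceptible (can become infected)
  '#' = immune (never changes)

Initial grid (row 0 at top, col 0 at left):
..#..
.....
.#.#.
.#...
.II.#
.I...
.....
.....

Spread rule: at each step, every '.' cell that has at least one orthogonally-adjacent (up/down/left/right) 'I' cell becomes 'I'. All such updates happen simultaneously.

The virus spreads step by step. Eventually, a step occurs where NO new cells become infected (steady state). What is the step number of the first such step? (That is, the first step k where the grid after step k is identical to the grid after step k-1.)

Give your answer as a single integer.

Answer: 7

Derivation:
Step 0 (initial): 3 infected
Step 1: +6 new -> 9 infected
Step 2: +7 new -> 16 infected
Step 3: +7 new -> 23 infected
Step 4: +6 new -> 29 infected
Step 5: +5 new -> 34 infected
Step 6: +1 new -> 35 infected
Step 7: +0 new -> 35 infected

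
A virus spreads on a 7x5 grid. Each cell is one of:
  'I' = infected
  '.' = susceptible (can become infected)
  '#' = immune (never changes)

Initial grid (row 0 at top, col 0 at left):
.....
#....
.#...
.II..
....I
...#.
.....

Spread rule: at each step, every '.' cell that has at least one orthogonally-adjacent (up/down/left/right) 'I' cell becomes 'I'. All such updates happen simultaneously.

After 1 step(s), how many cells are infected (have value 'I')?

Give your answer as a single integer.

Step 0 (initial): 3 infected
Step 1: +8 new -> 11 infected

Answer: 11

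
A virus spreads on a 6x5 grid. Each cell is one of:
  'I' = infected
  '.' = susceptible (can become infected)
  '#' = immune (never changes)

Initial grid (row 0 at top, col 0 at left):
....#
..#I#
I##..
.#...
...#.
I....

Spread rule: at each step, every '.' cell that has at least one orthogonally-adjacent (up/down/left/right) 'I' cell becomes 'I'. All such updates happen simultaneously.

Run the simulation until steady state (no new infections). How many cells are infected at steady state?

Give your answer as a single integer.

Step 0 (initial): 3 infected
Step 1: +6 new -> 9 infected
Step 2: +7 new -> 16 infected
Step 3: +5 new -> 21 infected
Step 4: +2 new -> 23 infected
Step 5: +0 new -> 23 infected

Answer: 23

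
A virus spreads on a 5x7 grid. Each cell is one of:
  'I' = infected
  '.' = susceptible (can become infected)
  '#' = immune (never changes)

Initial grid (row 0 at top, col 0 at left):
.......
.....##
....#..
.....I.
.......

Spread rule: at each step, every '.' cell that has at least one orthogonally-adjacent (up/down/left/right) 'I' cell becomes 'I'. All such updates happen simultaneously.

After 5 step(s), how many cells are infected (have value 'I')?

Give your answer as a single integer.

Step 0 (initial): 1 infected
Step 1: +4 new -> 5 infected
Step 2: +4 new -> 9 infected
Step 3: +3 new -> 12 infected
Step 4: +4 new -> 16 infected
Step 5: +6 new -> 22 infected

Answer: 22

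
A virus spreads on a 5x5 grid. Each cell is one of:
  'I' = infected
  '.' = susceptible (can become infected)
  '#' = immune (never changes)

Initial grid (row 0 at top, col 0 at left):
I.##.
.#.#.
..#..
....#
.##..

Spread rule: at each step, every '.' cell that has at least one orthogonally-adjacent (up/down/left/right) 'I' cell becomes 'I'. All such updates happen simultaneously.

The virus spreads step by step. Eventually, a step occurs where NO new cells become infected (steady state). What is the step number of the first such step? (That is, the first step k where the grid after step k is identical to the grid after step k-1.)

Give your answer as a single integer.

Step 0 (initial): 1 infected
Step 1: +2 new -> 3 infected
Step 2: +1 new -> 4 infected
Step 3: +2 new -> 6 infected
Step 4: +2 new -> 8 infected
Step 5: +1 new -> 9 infected
Step 6: +1 new -> 10 infected
Step 7: +2 new -> 12 infected
Step 8: +2 new -> 14 infected
Step 9: +1 new -> 15 infected
Step 10: +1 new -> 16 infected
Step 11: +0 new -> 16 infected

Answer: 11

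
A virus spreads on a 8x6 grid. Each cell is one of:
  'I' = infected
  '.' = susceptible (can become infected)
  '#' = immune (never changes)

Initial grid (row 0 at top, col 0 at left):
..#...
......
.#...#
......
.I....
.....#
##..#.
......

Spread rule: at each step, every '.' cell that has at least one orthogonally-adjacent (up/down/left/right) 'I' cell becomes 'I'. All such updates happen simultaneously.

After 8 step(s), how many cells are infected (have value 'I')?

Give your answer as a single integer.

Step 0 (initial): 1 infected
Step 1: +4 new -> 5 infected
Step 2: +5 new -> 10 infected
Step 3: +6 new -> 16 infected
Step 4: +8 new -> 24 infected
Step 5: +7 new -> 31 infected
Step 6: +5 new -> 36 infected
Step 7: +3 new -> 39 infected
Step 8: +2 new -> 41 infected

Answer: 41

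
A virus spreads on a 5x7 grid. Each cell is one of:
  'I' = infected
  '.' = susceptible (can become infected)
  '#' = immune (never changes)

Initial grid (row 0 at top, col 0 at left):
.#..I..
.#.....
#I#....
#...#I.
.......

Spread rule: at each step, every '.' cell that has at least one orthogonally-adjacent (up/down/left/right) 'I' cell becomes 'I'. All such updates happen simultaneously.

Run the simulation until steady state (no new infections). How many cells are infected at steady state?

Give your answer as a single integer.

Step 0 (initial): 3 infected
Step 1: +7 new -> 10 infected
Step 2: +10 new -> 20 infected
Step 3: +7 new -> 27 infected
Step 4: +0 new -> 27 infected

Answer: 27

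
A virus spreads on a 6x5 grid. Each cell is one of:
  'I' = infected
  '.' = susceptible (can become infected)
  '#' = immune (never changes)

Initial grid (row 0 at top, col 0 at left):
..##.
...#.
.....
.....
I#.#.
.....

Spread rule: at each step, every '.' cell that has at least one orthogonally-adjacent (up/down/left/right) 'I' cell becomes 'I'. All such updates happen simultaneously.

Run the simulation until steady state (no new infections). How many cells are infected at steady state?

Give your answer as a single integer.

Step 0 (initial): 1 infected
Step 1: +2 new -> 3 infected
Step 2: +3 new -> 6 infected
Step 3: +4 new -> 10 infected
Step 4: +6 new -> 16 infected
Step 5: +5 new -> 21 infected
Step 6: +2 new -> 23 infected
Step 7: +1 new -> 24 infected
Step 8: +1 new -> 25 infected
Step 9: +0 new -> 25 infected

Answer: 25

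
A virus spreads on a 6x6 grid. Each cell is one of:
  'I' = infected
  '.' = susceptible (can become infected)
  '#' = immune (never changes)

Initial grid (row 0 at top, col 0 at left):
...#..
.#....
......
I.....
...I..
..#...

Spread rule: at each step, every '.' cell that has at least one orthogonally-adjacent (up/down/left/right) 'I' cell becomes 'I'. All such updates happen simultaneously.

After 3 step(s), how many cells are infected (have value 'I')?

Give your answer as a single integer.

Answer: 25

Derivation:
Step 0 (initial): 2 infected
Step 1: +7 new -> 9 infected
Step 2: +9 new -> 18 infected
Step 3: +7 new -> 25 infected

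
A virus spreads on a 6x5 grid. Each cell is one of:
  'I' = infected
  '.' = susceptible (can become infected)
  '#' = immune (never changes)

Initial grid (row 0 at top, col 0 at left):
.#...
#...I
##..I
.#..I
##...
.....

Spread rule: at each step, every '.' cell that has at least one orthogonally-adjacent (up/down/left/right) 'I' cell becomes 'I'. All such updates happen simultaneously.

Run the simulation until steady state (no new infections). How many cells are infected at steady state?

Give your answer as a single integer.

Answer: 21

Derivation:
Step 0 (initial): 3 infected
Step 1: +5 new -> 8 infected
Step 2: +6 new -> 14 infected
Step 3: +4 new -> 18 infected
Step 4: +1 new -> 19 infected
Step 5: +1 new -> 20 infected
Step 6: +1 new -> 21 infected
Step 7: +0 new -> 21 infected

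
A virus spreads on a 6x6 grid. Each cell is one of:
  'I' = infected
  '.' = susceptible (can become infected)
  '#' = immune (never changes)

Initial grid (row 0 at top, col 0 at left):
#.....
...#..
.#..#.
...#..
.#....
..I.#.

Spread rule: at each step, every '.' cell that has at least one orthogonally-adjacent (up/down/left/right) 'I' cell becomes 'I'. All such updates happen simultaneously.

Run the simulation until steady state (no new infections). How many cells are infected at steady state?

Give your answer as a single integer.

Step 0 (initial): 1 infected
Step 1: +3 new -> 4 infected
Step 2: +3 new -> 7 infected
Step 3: +4 new -> 11 infected
Step 4: +5 new -> 16 infected
Step 5: +5 new -> 21 infected
Step 6: +4 new -> 25 infected
Step 7: +2 new -> 27 infected
Step 8: +2 new -> 29 infected
Step 9: +0 new -> 29 infected

Answer: 29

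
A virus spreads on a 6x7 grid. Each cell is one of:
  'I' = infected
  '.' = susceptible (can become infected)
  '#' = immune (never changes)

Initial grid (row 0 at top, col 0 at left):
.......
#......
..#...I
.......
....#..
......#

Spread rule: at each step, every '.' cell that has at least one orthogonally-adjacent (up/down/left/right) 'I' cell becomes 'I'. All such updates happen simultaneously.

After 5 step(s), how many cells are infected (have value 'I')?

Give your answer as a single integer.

Answer: 23

Derivation:
Step 0 (initial): 1 infected
Step 1: +3 new -> 4 infected
Step 2: +5 new -> 9 infected
Step 3: +5 new -> 14 infected
Step 4: +4 new -> 18 infected
Step 5: +5 new -> 23 infected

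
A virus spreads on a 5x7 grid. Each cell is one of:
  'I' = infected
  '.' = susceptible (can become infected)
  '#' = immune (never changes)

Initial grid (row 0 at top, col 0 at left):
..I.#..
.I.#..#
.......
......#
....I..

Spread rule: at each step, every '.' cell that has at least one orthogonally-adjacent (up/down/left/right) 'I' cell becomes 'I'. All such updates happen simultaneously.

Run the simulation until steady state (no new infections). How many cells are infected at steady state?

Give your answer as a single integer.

Step 0 (initial): 3 infected
Step 1: +8 new -> 11 infected
Step 2: +9 new -> 20 infected
Step 3: +6 new -> 26 infected
Step 4: +3 new -> 29 infected
Step 5: +1 new -> 30 infected
Step 6: +1 new -> 31 infected
Step 7: +0 new -> 31 infected

Answer: 31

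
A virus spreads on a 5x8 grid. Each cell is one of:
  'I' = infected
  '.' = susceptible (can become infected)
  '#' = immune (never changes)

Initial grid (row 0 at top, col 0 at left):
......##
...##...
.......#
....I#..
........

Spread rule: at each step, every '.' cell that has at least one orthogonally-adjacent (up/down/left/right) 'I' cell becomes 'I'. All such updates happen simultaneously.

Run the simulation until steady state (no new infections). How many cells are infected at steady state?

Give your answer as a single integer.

Step 0 (initial): 1 infected
Step 1: +3 new -> 4 infected
Step 2: +5 new -> 9 infected
Step 3: +6 new -> 15 infected
Step 4: +8 new -> 23 infected
Step 5: +7 new -> 30 infected
Step 6: +3 new -> 33 infected
Step 7: +1 new -> 34 infected
Step 8: +0 new -> 34 infected

Answer: 34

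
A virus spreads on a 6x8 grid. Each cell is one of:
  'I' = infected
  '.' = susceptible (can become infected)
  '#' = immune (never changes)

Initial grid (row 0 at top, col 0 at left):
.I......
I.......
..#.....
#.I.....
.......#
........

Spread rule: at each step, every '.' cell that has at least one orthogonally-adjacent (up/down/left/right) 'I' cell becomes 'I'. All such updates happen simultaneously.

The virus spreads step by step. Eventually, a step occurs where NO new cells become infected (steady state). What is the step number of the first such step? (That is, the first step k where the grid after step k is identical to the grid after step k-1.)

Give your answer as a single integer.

Step 0 (initial): 3 infected
Step 1: +7 new -> 10 infected
Step 2: +8 new -> 18 infected
Step 3: +8 new -> 26 infected
Step 4: +7 new -> 33 infected
Step 5: +6 new -> 39 infected
Step 6: +4 new -> 43 infected
Step 7: +2 new -> 45 infected
Step 8: +0 new -> 45 infected

Answer: 8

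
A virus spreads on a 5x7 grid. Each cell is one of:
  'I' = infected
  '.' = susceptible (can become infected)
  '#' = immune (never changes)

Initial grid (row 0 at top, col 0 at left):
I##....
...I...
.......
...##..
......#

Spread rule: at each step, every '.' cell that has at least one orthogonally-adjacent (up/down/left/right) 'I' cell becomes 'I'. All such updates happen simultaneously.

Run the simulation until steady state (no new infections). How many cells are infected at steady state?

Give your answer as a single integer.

Step 0 (initial): 2 infected
Step 1: +5 new -> 7 infected
Step 2: +6 new -> 13 infected
Step 3: +6 new -> 19 infected
Step 4: +6 new -> 25 infected
Step 5: +4 new -> 29 infected
Step 6: +1 new -> 30 infected
Step 7: +0 new -> 30 infected

Answer: 30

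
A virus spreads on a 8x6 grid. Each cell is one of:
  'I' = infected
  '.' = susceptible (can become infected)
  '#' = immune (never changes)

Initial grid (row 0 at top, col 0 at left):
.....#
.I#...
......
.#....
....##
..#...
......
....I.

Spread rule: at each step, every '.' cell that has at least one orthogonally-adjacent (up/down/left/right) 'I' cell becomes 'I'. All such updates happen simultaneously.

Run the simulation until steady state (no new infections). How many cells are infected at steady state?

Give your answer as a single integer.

Answer: 42

Derivation:
Step 0 (initial): 2 infected
Step 1: +6 new -> 8 infected
Step 2: +8 new -> 16 infected
Step 3: +8 new -> 24 infected
Step 4: +9 new -> 33 infected
Step 5: +7 new -> 40 infected
Step 6: +2 new -> 42 infected
Step 7: +0 new -> 42 infected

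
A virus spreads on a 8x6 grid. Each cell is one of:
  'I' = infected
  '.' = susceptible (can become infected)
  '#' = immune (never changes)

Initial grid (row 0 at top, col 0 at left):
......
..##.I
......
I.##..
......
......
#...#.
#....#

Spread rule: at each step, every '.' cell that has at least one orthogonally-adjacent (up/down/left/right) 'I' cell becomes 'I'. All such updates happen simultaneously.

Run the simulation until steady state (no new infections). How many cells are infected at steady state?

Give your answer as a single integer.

Answer: 40

Derivation:
Step 0 (initial): 2 infected
Step 1: +6 new -> 8 infected
Step 2: +7 new -> 15 infected
Step 3: +9 new -> 24 infected
Step 4: +7 new -> 31 infected
Step 5: +5 new -> 36 infected
Step 6: +2 new -> 38 infected
Step 7: +1 new -> 39 infected
Step 8: +1 new -> 40 infected
Step 9: +0 new -> 40 infected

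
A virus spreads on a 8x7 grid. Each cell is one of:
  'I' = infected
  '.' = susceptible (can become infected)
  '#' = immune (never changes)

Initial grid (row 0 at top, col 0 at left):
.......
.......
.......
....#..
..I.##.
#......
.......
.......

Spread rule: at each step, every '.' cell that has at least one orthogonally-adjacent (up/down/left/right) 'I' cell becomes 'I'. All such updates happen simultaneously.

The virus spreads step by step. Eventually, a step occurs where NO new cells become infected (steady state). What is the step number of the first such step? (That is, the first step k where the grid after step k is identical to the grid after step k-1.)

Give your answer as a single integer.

Answer: 9

Derivation:
Step 0 (initial): 1 infected
Step 1: +4 new -> 5 infected
Step 2: +7 new -> 12 infected
Step 3: +8 new -> 20 infected
Step 4: +10 new -> 30 infected
Step 5: +9 new -> 39 infected
Step 6: +8 new -> 47 infected
Step 7: +4 new -> 51 infected
Step 8: +1 new -> 52 infected
Step 9: +0 new -> 52 infected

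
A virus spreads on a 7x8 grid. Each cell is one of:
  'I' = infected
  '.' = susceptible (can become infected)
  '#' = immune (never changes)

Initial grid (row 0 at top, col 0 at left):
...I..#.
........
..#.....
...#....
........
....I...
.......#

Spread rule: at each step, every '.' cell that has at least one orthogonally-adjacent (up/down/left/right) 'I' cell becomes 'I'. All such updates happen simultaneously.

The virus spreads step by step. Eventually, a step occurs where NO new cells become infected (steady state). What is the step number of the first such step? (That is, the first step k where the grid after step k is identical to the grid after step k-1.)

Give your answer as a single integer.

Step 0 (initial): 2 infected
Step 1: +7 new -> 9 infected
Step 2: +12 new -> 21 infected
Step 3: +11 new -> 32 infected
Step 4: +10 new -> 42 infected
Step 5: +7 new -> 49 infected
Step 6: +3 new -> 52 infected
Step 7: +0 new -> 52 infected

Answer: 7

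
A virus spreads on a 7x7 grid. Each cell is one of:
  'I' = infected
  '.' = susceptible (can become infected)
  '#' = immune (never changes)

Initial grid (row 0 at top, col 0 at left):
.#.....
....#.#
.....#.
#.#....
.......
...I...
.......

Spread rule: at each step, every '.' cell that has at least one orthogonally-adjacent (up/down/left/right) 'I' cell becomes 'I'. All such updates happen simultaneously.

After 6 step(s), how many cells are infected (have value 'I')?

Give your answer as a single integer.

Step 0 (initial): 1 infected
Step 1: +4 new -> 5 infected
Step 2: +7 new -> 12 infected
Step 3: +8 new -> 20 infected
Step 4: +9 new -> 29 infected
Step 5: +4 new -> 33 infected
Step 6: +5 new -> 38 infected

Answer: 38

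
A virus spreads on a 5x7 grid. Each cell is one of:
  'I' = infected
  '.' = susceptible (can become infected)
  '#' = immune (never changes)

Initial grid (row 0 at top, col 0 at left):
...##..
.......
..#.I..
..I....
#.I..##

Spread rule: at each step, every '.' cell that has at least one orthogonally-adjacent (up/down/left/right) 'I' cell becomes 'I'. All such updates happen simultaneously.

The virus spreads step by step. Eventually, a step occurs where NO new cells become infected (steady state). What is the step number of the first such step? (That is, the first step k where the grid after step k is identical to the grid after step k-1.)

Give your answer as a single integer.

Answer: 6

Derivation:
Step 0 (initial): 3 infected
Step 1: +8 new -> 11 infected
Step 2: +7 new -> 18 infected
Step 3: +6 new -> 24 infected
Step 4: +4 new -> 28 infected
Step 5: +1 new -> 29 infected
Step 6: +0 new -> 29 infected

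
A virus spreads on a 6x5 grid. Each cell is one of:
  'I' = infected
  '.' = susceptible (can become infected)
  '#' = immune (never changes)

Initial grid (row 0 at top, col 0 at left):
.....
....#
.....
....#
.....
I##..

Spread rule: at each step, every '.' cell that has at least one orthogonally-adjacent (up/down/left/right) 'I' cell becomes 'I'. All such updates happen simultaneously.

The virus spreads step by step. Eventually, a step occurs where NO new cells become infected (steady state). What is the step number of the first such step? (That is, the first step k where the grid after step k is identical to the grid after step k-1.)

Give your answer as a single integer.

Step 0 (initial): 1 infected
Step 1: +1 new -> 2 infected
Step 2: +2 new -> 4 infected
Step 3: +3 new -> 7 infected
Step 4: +4 new -> 11 infected
Step 5: +6 new -> 17 infected
Step 6: +4 new -> 21 infected
Step 7: +3 new -> 24 infected
Step 8: +1 new -> 25 infected
Step 9: +1 new -> 26 infected
Step 10: +0 new -> 26 infected

Answer: 10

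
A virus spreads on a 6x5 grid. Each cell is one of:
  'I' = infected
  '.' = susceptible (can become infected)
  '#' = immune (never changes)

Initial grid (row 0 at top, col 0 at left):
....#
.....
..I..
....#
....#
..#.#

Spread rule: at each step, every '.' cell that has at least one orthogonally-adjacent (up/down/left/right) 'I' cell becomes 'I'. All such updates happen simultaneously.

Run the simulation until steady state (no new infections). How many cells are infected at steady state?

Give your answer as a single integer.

Answer: 25

Derivation:
Step 0 (initial): 1 infected
Step 1: +4 new -> 5 infected
Step 2: +8 new -> 13 infected
Step 3: +7 new -> 20 infected
Step 4: +4 new -> 24 infected
Step 5: +1 new -> 25 infected
Step 6: +0 new -> 25 infected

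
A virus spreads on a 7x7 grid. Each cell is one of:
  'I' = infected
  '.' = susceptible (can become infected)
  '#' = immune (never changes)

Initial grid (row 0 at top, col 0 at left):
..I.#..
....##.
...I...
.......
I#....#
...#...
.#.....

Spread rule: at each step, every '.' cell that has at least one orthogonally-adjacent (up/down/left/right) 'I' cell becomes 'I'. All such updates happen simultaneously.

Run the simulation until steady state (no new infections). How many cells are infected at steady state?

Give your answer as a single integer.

Step 0 (initial): 3 infected
Step 1: +9 new -> 12 infected
Step 2: +11 new -> 23 infected
Step 3: +6 new -> 29 infected
Step 4: +5 new -> 34 infected
Step 5: +4 new -> 38 infected
Step 6: +3 new -> 41 infected
Step 7: +1 new -> 42 infected
Step 8: +0 new -> 42 infected

Answer: 42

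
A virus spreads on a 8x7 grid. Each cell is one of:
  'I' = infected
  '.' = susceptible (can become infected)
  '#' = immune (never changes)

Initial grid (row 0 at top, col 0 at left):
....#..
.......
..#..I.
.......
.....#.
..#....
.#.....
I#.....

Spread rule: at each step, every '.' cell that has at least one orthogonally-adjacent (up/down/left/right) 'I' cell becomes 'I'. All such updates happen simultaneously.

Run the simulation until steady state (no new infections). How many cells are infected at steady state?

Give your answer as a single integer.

Step 0 (initial): 2 infected
Step 1: +5 new -> 7 infected
Step 2: +7 new -> 14 infected
Step 3: +7 new -> 21 infected
Step 4: +8 new -> 29 infected
Step 5: +9 new -> 38 infected
Step 6: +7 new -> 45 infected
Step 7: +4 new -> 49 infected
Step 8: +1 new -> 50 infected
Step 9: +0 new -> 50 infected

Answer: 50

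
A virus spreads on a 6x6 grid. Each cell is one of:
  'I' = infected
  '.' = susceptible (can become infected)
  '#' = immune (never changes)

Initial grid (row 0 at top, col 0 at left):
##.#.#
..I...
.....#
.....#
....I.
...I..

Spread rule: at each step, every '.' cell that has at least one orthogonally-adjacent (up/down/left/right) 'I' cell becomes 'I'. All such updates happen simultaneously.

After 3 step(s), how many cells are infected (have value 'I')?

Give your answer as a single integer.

Step 0 (initial): 3 infected
Step 1: +9 new -> 12 infected
Step 2: +10 new -> 22 infected
Step 3: +6 new -> 28 infected

Answer: 28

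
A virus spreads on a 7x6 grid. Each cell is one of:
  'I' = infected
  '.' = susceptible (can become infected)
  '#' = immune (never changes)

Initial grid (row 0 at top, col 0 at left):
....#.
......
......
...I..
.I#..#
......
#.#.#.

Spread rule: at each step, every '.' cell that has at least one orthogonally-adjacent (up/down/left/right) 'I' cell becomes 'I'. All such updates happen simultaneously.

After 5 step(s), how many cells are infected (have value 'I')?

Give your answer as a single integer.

Step 0 (initial): 2 infected
Step 1: +7 new -> 9 infected
Step 2: +11 new -> 20 infected
Step 3: +8 new -> 28 infected
Step 4: +5 new -> 33 infected
Step 5: +3 new -> 36 infected

Answer: 36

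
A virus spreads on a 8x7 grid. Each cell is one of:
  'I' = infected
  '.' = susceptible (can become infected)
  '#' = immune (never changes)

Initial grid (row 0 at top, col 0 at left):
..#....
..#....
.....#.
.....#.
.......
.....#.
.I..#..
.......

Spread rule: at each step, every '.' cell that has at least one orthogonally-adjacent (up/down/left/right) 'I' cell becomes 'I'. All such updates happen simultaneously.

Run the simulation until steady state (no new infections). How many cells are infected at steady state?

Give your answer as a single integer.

Answer: 50

Derivation:
Step 0 (initial): 1 infected
Step 1: +4 new -> 5 infected
Step 2: +6 new -> 11 infected
Step 3: +5 new -> 16 infected
Step 4: +6 new -> 22 infected
Step 5: +6 new -> 28 infected
Step 6: +7 new -> 35 infected
Step 7: +5 new -> 40 infected
Step 8: +4 new -> 44 infected
Step 9: +3 new -> 47 infected
Step 10: +2 new -> 49 infected
Step 11: +1 new -> 50 infected
Step 12: +0 new -> 50 infected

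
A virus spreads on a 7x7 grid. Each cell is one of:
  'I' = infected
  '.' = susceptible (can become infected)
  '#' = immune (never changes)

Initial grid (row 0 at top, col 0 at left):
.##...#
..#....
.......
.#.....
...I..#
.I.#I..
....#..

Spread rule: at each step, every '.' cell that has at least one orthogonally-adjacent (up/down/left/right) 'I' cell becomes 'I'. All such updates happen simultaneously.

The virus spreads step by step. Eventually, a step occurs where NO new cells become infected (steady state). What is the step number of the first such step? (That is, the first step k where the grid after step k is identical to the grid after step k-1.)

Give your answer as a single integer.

Answer: 7

Derivation:
Step 0 (initial): 3 infected
Step 1: +8 new -> 11 infected
Step 2: +9 new -> 20 infected
Step 3: +7 new -> 27 infected
Step 4: +6 new -> 33 infected
Step 5: +5 new -> 38 infected
Step 6: +3 new -> 41 infected
Step 7: +0 new -> 41 infected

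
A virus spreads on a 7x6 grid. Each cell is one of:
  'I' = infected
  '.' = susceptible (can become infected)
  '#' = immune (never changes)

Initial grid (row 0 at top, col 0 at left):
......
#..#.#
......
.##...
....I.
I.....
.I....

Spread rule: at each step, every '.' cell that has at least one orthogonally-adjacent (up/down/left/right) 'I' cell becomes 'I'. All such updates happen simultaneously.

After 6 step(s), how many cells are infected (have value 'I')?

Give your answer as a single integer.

Step 0 (initial): 3 infected
Step 1: +8 new -> 11 infected
Step 2: +11 new -> 22 infected
Step 3: +5 new -> 27 infected
Step 4: +3 new -> 30 infected
Step 5: +4 new -> 34 infected
Step 6: +2 new -> 36 infected

Answer: 36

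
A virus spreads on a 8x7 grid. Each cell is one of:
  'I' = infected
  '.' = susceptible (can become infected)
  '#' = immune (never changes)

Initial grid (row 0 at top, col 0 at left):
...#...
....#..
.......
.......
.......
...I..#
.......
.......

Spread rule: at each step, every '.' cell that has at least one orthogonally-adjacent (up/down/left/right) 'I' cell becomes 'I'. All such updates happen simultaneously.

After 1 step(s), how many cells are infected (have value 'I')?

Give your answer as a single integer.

Answer: 5

Derivation:
Step 0 (initial): 1 infected
Step 1: +4 new -> 5 infected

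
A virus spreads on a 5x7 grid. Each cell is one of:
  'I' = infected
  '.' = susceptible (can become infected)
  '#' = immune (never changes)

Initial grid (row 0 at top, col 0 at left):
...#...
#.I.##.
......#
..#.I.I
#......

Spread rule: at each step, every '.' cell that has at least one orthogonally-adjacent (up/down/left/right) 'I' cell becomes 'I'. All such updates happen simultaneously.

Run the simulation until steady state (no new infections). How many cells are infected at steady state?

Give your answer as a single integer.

Step 0 (initial): 3 infected
Step 1: +9 new -> 12 infected
Step 2: +6 new -> 18 infected
Step 3: +4 new -> 22 infected
Step 4: +2 new -> 24 infected
Step 5: +0 new -> 24 infected

Answer: 24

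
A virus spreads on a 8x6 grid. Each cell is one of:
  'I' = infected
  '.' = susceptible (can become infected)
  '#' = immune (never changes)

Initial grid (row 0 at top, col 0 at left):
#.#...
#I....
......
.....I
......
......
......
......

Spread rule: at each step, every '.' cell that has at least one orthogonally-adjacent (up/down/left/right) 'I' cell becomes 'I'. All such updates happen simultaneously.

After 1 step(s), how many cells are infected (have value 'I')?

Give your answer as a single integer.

Step 0 (initial): 2 infected
Step 1: +6 new -> 8 infected

Answer: 8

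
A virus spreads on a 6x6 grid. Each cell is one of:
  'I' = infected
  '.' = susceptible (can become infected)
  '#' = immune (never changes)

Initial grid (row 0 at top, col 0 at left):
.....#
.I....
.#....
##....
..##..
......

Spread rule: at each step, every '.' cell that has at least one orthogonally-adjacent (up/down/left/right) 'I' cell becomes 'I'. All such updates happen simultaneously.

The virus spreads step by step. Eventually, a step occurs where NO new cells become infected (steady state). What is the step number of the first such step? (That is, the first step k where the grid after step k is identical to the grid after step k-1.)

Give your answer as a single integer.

Answer: 13

Derivation:
Step 0 (initial): 1 infected
Step 1: +3 new -> 4 infected
Step 2: +5 new -> 9 infected
Step 3: +4 new -> 13 infected
Step 4: +4 new -> 17 infected
Step 5: +2 new -> 19 infected
Step 6: +2 new -> 21 infected
Step 7: +2 new -> 23 infected
Step 8: +2 new -> 25 infected
Step 9: +1 new -> 26 infected
Step 10: +1 new -> 27 infected
Step 11: +2 new -> 29 infected
Step 12: +1 new -> 30 infected
Step 13: +0 new -> 30 infected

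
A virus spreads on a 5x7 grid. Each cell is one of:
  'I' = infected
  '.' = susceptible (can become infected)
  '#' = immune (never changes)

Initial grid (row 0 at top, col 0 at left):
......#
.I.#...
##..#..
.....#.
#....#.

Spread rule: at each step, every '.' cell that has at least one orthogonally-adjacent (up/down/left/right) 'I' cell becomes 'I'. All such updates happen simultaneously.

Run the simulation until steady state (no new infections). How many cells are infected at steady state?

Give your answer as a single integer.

Step 0 (initial): 1 infected
Step 1: +3 new -> 4 infected
Step 2: +3 new -> 7 infected
Step 3: +3 new -> 10 infected
Step 4: +4 new -> 14 infected
Step 5: +6 new -> 20 infected
Step 6: +2 new -> 22 infected
Step 7: +2 new -> 24 infected
Step 8: +1 new -> 25 infected
Step 9: +1 new -> 26 infected
Step 10: +1 new -> 27 infected
Step 11: +0 new -> 27 infected

Answer: 27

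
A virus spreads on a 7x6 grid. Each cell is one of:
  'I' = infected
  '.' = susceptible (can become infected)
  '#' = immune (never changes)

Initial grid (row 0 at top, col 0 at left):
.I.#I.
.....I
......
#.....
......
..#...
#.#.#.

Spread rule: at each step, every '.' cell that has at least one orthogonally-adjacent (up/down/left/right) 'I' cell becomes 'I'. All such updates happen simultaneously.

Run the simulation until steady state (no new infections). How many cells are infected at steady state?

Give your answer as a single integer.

Step 0 (initial): 3 infected
Step 1: +6 new -> 9 infected
Step 2: +6 new -> 15 infected
Step 3: +6 new -> 21 infected
Step 4: +5 new -> 26 infected
Step 5: +6 new -> 32 infected
Step 6: +3 new -> 35 infected
Step 7: +1 new -> 36 infected
Step 8: +0 new -> 36 infected

Answer: 36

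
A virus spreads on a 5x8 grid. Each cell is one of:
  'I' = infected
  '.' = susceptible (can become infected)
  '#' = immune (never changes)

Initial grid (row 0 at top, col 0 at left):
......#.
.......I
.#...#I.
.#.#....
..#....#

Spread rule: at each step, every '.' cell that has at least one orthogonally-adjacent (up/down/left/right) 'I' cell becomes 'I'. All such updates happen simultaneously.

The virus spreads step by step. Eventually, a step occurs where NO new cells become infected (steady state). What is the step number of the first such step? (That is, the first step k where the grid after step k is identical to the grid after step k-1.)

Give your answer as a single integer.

Step 0 (initial): 2 infected
Step 1: +4 new -> 6 infected
Step 2: +4 new -> 10 infected
Step 3: +4 new -> 14 infected
Step 4: +4 new -> 18 infected
Step 5: +4 new -> 22 infected
Step 6: +3 new -> 25 infected
Step 7: +3 new -> 28 infected
Step 8: +2 new -> 30 infected
Step 9: +1 new -> 31 infected
Step 10: +1 new -> 32 infected
Step 11: +1 new -> 33 infected
Step 12: +0 new -> 33 infected

Answer: 12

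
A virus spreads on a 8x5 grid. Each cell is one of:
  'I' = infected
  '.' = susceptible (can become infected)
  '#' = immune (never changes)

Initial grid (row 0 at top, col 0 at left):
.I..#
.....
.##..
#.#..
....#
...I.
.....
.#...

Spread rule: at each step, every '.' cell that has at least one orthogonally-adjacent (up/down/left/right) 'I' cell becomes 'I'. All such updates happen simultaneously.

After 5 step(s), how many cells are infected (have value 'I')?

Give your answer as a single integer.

Step 0 (initial): 2 infected
Step 1: +7 new -> 9 infected
Step 2: +9 new -> 18 infected
Step 3: +9 new -> 27 infected
Step 4: +5 new -> 32 infected
Step 5: +1 new -> 33 infected

Answer: 33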